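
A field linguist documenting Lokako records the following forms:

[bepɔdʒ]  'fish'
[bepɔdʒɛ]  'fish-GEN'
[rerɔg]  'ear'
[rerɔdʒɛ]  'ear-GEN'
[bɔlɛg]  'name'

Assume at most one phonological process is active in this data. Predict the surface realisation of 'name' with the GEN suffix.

[bɔlɛdʒɛ]

'ear' shows [g] ~ [dʒ] at the end of the stem ([rerɔg] vs [rerɔdʒɛ]).
The stem 'fish' ([bepɔdʒ], [bepɔdʒɛ]) shows [dʒ] unchanged in both environments, so [dʒ] cannot be basic with [g] derived in isolation.
The underlying segment must be /g/; /g/ becomes palato-alveolar [dʒ] before a front vowel, yielding [dʒ] there.
The one attested form of 'name', [bɔlɛg], shows underlying /bɔlɛg/. Applying the same rule before a front vowel gives [bɔlɛdʒɛ].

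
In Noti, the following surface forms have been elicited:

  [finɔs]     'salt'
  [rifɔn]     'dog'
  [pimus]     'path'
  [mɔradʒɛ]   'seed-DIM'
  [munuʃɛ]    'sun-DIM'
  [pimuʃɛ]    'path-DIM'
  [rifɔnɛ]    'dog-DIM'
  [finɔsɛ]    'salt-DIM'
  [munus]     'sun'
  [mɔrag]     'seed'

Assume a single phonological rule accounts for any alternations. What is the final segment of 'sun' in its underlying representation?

/ʃ/

'sun' shows [ʃ] ~ [s] at the end of the stem ([munuʃɛ] vs [munus]).
Compare 'salt', with invariant [s] in [finɔsɛ] and [finɔs]: an analysis with underlying /s/ and a rule producing [ʃ] before the DIM suffix would wrongly predict alternation here too.
Therefore /ʃ/ is basic and [s] is derived by depalatalization (palato-alveolar /dʒ/ and /ʃ/ become [g] and [s] when no front vowel follows).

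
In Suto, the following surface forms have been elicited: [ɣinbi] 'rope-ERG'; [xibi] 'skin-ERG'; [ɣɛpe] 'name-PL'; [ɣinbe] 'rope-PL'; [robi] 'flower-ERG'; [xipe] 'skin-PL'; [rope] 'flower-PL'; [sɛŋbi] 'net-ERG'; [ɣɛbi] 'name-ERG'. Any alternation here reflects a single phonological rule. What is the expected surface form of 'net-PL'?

[sɛŋbe]

The PL morpheme has two allomorphs, [-be] and [-pe].
The ERG suffix, which begins with [b], is invariant after every stem; so [b] is not altered by any rule here.
So the underlying form is /-pe/, and voiceless stops become voiced after a nasal.
After 'net', which ends in a nasal, the suffix surfaces as [-be], giving [sɛŋbe].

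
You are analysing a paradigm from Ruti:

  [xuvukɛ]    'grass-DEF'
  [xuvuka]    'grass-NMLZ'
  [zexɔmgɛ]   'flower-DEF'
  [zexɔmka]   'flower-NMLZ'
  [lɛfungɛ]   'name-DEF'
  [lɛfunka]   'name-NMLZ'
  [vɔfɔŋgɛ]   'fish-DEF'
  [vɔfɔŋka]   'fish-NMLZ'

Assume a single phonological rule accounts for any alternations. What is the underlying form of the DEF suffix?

The DEF suffix surfaces as [-gɛ] and [-kɛ], depending on the final segment of the stem.
The NMLZ suffix, which begins with [k], is invariant after every stem; so [k] is not altered by any rule here.
The DEF suffix is therefore /-gɛ/ underlyingly, with post-vocalic devoicing: voiced stops become voiceless after a vowel.

/-gɛ/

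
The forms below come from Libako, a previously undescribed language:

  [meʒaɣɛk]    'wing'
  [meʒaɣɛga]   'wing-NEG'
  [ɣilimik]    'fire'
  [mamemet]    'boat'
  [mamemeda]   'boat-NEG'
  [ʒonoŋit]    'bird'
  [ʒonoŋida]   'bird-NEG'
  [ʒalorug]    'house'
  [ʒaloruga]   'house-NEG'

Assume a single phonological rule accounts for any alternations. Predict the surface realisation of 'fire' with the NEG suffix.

[ɣilimiga]

The root 'wing' surfaces as [meʒaɣɛk] and [meʒaɣɛga], with a stem-final [k] ~ [g] alternation.
But 'house' keeps [g] in both environments ([ʒalorug], [ʒaloruga]), so there is no rule changing /g/ to [k] in isolation.
So /k/ is underlying, and a rule of intervocalic voicing — voiceless stops become voiced between vowels — gives [g].
From [ɣilimik] the stem 'fire' is /ɣilimik/; between vowels this yields [ɣilimiga].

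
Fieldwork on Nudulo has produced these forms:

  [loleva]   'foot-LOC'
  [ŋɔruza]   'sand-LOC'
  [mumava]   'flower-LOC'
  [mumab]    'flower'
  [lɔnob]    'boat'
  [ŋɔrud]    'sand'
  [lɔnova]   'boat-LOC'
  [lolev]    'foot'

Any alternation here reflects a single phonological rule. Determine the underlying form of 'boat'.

'boat' shows [v] ~ [b] at the end of the stem ([lɔnova] vs [lɔnob]).
But 'foot' keeps [v] in both environments ([loleva], [lolev]), so there is no rule changing /v/ to [b] in isolation.
The alternation reflects intervocalic spirantization: voiced stops become fricatives between vowels. /b/ is underlying.
So 'boat' = /lɔnob/.

/lɔnob/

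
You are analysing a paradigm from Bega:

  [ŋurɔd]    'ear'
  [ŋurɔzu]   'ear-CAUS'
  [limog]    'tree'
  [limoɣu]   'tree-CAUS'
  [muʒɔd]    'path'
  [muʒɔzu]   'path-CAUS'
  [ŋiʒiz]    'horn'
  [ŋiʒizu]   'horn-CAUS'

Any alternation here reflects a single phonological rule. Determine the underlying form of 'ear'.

/ŋurɔd/

The stem for 'ear' ends in [d] in [ŋurɔd] but [z] in [ŋurɔzu].
But 'horn' keeps [z] in both environments ([ŋiʒiz], [ŋiʒizu]), so there is no rule changing /z/ to [d] in isolation.
The underlying segment must be /d/; voiced stops become fricatives between vowels, yielding [z] there.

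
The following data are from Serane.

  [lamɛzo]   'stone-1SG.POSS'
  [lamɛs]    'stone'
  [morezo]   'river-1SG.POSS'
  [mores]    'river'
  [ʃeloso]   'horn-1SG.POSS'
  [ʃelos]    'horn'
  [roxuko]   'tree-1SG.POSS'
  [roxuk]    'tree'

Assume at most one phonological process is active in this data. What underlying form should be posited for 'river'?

'river' shows [z] ~ [s] at the end of the stem ([morezo] vs [mores]).
If /s/ were underlying and a rule turned it into [z] before the 1SG.POSS suffix, 'horn' would also alternate; but it has [s] in both [ʃeloso] and [ʃelos].
Therefore /z/ is basic and [s] is derived by word-final obstruent devoicing (voiced obstruents become voiceless word-finally).
The underlying form of 'river' is therefore /morez/.

/morez/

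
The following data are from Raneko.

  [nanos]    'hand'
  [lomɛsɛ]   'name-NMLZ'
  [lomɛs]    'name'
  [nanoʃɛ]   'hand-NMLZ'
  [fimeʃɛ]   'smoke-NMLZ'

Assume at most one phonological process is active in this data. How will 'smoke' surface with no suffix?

The root 'hand' surfaces as [nanos] and [nanoʃɛ], with a stem-final [s] ~ [ʃ] alternation.
But 'name' keeps [s] in both environments ([lomɛs], [lomɛsɛ]), so there is no rule changing /s/ to [ʃ] before the NMLZ suffix.
The alternation reflects depalatalization: palato-alveolar /ʃ/ becomes [s] when no front vowel follows. /ʃ/ is underlying.
From [fimeʃɛ] the stem 'smoke' is /fimeʃ/; when no front vowel follows this yields [fimes].

[fimes]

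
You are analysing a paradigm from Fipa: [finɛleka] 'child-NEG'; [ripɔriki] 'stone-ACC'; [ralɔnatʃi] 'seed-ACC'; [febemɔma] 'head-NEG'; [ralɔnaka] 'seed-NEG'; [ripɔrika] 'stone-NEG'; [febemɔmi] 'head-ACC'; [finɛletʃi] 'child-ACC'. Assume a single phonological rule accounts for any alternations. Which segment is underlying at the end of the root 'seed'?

'seed' shows [k] ~ [tʃ] at the end of the stem ([ralɔnaka] vs [ralɔnatʃi]).
If /k/ were underlying and a rule turned it into [tʃ] before the ACC suffix, 'stone' would also alternate; but it has [k] in both [ripɔrika] and [ripɔriki].
So /tʃ/ is underlying, and a rule of depalatalization — palato-alveolar /tʃ/ becomes [k] when no front vowel follows — gives [k].

/tʃ/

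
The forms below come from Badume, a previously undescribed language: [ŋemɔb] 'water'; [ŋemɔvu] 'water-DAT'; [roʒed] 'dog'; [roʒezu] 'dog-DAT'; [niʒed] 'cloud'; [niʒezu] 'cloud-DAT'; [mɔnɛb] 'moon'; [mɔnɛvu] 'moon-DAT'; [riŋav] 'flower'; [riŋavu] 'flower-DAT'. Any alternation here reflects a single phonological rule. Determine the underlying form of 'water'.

In [ŋemɔb] and [ŋemɔvu] the final segment of 'water' alternates: [b] ~ [v].
If /v/ were underlying and a rule turned it into [b] in isolation, 'flower' would also alternate; but it has [v] in both [riŋav] and [riŋavu].
The underlying segment must be /b/; voiced stops become fricatives between vowels, yielding [v] there.

/ŋemɔb/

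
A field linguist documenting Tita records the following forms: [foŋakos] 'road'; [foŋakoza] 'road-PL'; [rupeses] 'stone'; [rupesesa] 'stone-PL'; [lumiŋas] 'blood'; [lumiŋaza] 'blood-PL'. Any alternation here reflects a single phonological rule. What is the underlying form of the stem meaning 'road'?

The stem for 'road' ends in [s] in [foŋakos] but [z] in [foŋakoza].
But 'stone' keeps [s] in both environments ([rupeses], [rupesesa]), so there is no rule changing /s/ to [z] before the PL suffix.
The alternation reflects word-final obstruent devoicing: voiced obstruents become voiceless word-finally. /z/ is underlying.
The underlying form of 'road' is therefore /foŋakoz/.

/foŋakoz/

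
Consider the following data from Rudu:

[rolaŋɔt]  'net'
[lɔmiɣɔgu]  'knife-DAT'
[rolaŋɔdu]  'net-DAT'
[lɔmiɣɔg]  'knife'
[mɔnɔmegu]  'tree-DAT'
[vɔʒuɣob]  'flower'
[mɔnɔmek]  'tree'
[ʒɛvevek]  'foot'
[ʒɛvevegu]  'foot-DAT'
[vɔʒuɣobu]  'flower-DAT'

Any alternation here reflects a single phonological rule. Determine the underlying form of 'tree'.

The root 'tree' surfaces as [mɔnɔmegu] and [mɔnɔmek], with a stem-final [g] ~ [k] alternation.
If /g/ were underlying and a rule turned it into [k] in isolation, 'knife' would also alternate; but it has [g] in both [lɔmiɣɔgu] and [lɔmiɣɔg].
The underlying segment must be /k/; voiceless stops become voiced between vowels, yielding [g] there.

/mɔnɔmek/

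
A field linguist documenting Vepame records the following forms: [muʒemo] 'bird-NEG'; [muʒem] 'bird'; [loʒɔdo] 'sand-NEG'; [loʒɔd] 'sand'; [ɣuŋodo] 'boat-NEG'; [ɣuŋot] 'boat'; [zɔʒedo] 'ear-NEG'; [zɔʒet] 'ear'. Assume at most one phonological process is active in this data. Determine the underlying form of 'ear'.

The stem for 'ear' ends in [d] in [zɔʒedo] but [t] in [zɔʒet].
Compare 'sand', with invariant [d] in [loʒɔdo] and [loʒɔd]: an analysis with underlying /d/ and a rule producing [t] in isolation would wrongly predict alternation here too.
So /t/ is underlying, and a rule of intervocalic voicing — voiceless stops become voiced between vowels — gives [d].

/zɔʒet/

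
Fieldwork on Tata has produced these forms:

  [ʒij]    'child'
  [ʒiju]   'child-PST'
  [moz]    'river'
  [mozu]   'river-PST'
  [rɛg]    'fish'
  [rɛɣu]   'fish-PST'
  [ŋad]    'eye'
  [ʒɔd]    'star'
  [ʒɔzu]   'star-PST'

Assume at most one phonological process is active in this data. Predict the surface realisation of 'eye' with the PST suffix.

'star' shows [d] ~ [z] at the end of the stem ([ʒɔd] vs [ʒɔzu]).
But 'river' keeps [z] in both environments ([moz], [mozu]), so there is no rule changing /z/ to [d] in isolation.
Therefore /d/ is basic and [z] is derived by intervocalic spirantization (voiced stops become fricatives between vowels).
The one attested form of 'eye', [ŋad], shows underlying /ŋad/. Applying the same rule between vowels gives [ŋazu].

[ŋazu]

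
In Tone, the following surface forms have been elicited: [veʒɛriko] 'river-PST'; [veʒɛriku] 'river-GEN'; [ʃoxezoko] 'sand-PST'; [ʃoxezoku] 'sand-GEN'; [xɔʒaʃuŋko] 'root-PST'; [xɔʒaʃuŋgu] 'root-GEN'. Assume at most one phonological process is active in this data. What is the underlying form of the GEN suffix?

/-gu/

The GEN suffix surfaces as [-gu] and [-ku], depending on the final segment of the stem.
By contrast the PST suffix keeps its initial [k] throughout — that segment must be underlying.
The GEN suffix is therefore /-gu/ underlyingly, with post-vocalic devoicing: voiced stops become voiceless after a vowel.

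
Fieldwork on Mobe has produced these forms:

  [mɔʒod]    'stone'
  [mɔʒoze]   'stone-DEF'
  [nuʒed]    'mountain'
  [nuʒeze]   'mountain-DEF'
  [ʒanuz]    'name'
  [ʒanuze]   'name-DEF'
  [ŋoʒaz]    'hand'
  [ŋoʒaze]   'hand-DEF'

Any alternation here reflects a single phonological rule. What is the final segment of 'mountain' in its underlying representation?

The stem for 'mountain' ends in [d] in [nuʒed] but [z] in [nuʒeze].
But 'name' keeps [z] in both environments ([ʒanuz], [ʒanuze]), so there is no rule changing /z/ to [d] in isolation.
Therefore /d/ is basic and [z] is derived by intervocalic spirantization (voiced stops become fricatives between vowels).

/d/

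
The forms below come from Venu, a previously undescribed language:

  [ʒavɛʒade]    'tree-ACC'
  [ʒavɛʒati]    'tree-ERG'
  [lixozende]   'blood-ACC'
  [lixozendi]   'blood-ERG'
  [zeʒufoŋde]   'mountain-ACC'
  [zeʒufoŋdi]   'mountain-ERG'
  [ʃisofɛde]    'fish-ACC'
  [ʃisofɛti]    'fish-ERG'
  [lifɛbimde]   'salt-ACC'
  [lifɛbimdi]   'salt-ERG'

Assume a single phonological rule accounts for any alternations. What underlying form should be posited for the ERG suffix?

/-ti/

The ERG morpheme has two allomorphs, [-di] and [-ti].
The ACC suffix, which begins with [d], is invariant after every stem; so [d] is not altered by any rule here.
So the underlying form is /-ti/, and voiceless stops become voiced after a nasal.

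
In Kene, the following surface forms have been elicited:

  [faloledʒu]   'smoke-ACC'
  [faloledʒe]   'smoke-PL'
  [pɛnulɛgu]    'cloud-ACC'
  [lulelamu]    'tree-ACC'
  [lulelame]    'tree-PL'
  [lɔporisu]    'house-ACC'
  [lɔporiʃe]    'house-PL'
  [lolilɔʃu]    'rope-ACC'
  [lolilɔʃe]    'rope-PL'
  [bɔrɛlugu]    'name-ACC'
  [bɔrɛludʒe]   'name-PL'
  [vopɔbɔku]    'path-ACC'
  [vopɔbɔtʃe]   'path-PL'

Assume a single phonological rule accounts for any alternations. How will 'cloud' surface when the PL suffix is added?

In [bɔrɛlugu] and [bɔrɛludʒe] the final segment of 'name' alternates: [g] ~ [dʒ].
The stem 'smoke' ([faloledʒu], [faloledʒe]) shows [dʒ] unchanged in both environments, so [dʒ] cannot be basic with [g] derived before the ACC suffix.
The underlying segment must be /g/; /k/, /g/ and /s/ become palato-alveolar [tʃ], [dʒ] and [ʃ] before a front vowel, yielding [dʒ] there.
The one attested form of 'cloud', [pɛnulɛgu], shows underlying /pɛnulɛg/. Applying the same rule before a front vowel gives [pɛnulɛdʒe].

[pɛnulɛdʒe]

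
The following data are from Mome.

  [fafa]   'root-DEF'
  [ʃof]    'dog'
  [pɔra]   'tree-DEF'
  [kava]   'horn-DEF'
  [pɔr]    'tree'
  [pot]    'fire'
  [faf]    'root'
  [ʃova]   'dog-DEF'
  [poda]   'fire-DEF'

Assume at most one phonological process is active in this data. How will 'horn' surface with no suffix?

[kaf]

'dog' shows [f] ~ [v] at the end of the stem ([ʃof] vs [ʃova]).
But 'root' keeps [f] in both environments ([faf], [fafa]), so there is no rule changing /f/ to [v] before the DEF suffix.
So /v/ is underlying, and a rule of word-final obstruent devoicing — voiced obstruents become voiceless word-finally — gives [f].
The one attested form of 'horn', [kava], shows underlying /kav/. Applying the same rule word-finally gives [kaf].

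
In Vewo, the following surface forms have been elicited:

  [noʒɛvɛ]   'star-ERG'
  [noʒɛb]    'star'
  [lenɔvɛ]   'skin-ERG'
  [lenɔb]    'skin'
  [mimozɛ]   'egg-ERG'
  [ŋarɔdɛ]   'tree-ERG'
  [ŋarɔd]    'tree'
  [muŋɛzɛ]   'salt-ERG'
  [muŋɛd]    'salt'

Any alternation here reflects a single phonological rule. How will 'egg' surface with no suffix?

The root 'salt' surfaces as [muŋɛzɛ] and [muŋɛd], with a stem-final [z] ~ [d] alternation.
Compare 'tree', with invariant [d] in [ŋarɔdɛ] and [ŋarɔd]: an analysis with underlying /d/ and a rule producing [z] before the ERG suffix would wrongly predict alternation here too.
Therefore /z/ is basic and [d] is derived by word-final hardening (voiced fricatives become stops word-finally).
From [mimozɛ] the stem 'egg' is /mimoz/; word-finally this yields [mimod].

[mimod]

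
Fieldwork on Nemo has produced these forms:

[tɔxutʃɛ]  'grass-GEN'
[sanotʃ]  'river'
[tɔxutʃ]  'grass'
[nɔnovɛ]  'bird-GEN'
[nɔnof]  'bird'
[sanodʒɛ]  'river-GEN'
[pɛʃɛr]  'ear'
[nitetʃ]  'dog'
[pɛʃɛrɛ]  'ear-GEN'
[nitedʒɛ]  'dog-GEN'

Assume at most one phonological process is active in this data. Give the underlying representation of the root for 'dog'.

/nitedʒ/

The stem for 'dog' ends in [dʒ] in [nitedʒɛ] but [tʃ] in [nitetʃ].
But 'grass' keeps [tʃ] in both environments ([tɔxutʃɛ], [tɔxutʃ]), so there is no rule changing /tʃ/ to [dʒ] before the GEN suffix.
Therefore /dʒ/ is basic and [tʃ] is derived by word-final obstruent devoicing (voiced obstruents become voiceless word-finally).
So 'dog' = /nitedʒ/.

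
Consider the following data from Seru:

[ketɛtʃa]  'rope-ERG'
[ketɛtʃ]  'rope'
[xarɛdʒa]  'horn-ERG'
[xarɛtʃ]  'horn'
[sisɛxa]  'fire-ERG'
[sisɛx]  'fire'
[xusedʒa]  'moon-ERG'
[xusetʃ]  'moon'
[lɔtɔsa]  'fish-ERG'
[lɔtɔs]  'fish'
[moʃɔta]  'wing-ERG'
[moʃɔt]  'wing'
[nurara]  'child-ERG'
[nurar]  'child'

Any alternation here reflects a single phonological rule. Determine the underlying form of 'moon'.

/xusedʒ/

In [xusedʒa] and [xusetʃ] the final segment of 'moon' alternates: [dʒ] ~ [tʃ].
Compare 'rope', with invariant [tʃ] in [ketɛtʃa] and [ketɛtʃ]: an analysis with underlying /tʃ/ and a rule producing [dʒ] before the ERG suffix would wrongly predict alternation here too.
So /dʒ/ is underlying, and a rule of word-final obstruent devoicing — voiced obstruents become voiceless word-finally — gives [tʃ].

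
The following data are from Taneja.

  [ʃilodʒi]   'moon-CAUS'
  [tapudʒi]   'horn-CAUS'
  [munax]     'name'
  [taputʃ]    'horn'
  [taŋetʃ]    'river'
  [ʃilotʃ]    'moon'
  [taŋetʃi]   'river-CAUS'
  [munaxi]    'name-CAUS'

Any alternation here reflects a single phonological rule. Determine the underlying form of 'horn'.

The root 'horn' surfaces as [taputʃ] and [tapudʒi], with a stem-final [tʃ] ~ [dʒ] alternation.
The stem 'river' ([taŋetʃ], [taŋetʃi]) shows [tʃ] unchanged in both environments, so [tʃ] cannot be basic with [dʒ] derived before the CAUS suffix.
So /dʒ/ is underlying, and a rule of word-final obstruent devoicing — voiced obstruents become voiceless word-finally — gives [tʃ].

/tapudʒ/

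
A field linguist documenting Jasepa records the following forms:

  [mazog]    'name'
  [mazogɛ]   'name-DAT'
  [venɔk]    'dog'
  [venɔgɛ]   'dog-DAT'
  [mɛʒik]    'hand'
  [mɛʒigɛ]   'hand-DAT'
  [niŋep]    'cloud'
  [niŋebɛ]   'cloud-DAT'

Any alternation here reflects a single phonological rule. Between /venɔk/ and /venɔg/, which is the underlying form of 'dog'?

The stem for 'dog' ends in [k] in [venɔk] but [g] in [venɔgɛ].
Compare 'name', with invariant [g] in [mazog] and [mazogɛ]: an analysis with underlying /g/ and a rule producing [k] in isolation would wrongly predict alternation here too.
Therefore /k/ is basic and [g] is derived by intervocalic voicing (voiceless stops become voiced between vowels).

/venɔk/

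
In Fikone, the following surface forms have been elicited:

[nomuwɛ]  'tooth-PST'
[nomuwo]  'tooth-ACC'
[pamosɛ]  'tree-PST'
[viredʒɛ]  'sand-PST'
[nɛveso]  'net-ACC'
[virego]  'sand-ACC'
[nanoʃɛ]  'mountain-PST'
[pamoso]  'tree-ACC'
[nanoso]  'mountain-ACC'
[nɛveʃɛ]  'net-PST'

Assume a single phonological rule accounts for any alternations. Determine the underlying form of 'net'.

The root 'net' surfaces as [nɛveso] and [nɛveʃɛ], with a stem-final [s] ~ [ʃ] alternation.
If /s/ were underlying and a rule turned it into [ʃ] before the PST suffix, 'tree' would also alternate; but it has [s] in both [pamoso] and [pamosɛ].
The underlying segment must be /ʃ/; palato-alveolar /dʒ/ and /ʃ/ become [g] and [s] when no front vowel follows, yielding [s] there.

/nɛveʃ/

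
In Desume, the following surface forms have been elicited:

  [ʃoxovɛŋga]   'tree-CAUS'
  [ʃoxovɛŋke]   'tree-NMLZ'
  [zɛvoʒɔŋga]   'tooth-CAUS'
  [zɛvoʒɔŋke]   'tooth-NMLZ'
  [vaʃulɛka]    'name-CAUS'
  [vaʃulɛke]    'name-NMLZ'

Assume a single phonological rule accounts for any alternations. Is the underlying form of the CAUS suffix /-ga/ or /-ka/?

The CAUS suffix surfaces as [-ga] and [-ka], depending on the final segment of the stem.
By contrast the NMLZ suffix keeps its initial [k] throughout — that segment must be underlying.
So the underlying form is /-ga/, and voiced stops become voiceless after a vowel.

/-ga/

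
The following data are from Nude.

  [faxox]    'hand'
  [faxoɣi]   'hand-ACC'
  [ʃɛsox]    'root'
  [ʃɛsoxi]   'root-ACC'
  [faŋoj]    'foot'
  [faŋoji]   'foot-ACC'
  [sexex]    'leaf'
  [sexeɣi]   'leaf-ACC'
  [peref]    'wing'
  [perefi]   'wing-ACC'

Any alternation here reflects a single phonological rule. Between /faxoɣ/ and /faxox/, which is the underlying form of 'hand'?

/faxoɣ/

The root 'hand' surfaces as [faxox] and [faxoɣi], with a stem-final [x] ~ [ɣ] alternation.
If /x/ were underlying and a rule turned it into [ɣ] before the ACC suffix, 'root' would also alternate; but it has [x] in both [ʃɛsox] and [ʃɛsoxi].
So /ɣ/ is underlying, and a rule of word-final obstruent devoicing — voiced obstruents become voiceless word-finally — gives [x].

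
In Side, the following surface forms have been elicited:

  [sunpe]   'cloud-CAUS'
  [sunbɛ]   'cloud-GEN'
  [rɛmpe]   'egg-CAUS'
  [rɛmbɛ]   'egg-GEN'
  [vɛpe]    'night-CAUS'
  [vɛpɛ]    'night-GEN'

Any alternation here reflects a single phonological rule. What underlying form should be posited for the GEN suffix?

/-bɛ/

The GEN suffix surfaces as [-bɛ] and [-pɛ], depending on the final segment of the stem.
By contrast the CAUS suffix keeps its initial [p] throughout — that segment must be underlying.
The GEN suffix is therefore /-bɛ/ underlyingly, with post-vocalic devoicing: voiced stops become voiceless after a vowel.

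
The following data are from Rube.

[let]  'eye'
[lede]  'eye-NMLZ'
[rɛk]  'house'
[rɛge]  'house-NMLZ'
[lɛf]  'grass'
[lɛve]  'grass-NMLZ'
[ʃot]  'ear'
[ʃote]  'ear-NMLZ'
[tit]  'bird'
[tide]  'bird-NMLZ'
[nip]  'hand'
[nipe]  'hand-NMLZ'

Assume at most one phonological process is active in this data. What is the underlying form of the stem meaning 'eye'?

The stem for 'eye' ends in [t] in [let] but [d] in [lede].
But 'ear' keeps [t] in both environments ([ʃot], [ʃote]), so there is no rule changing /t/ to [d] before the NMLZ suffix.
Therefore /d/ is basic and [t] is derived by word-final obstruent devoicing (voiced obstruents become voiceless word-finally).
The underlying form of 'eye' is therefore /led/.

/led/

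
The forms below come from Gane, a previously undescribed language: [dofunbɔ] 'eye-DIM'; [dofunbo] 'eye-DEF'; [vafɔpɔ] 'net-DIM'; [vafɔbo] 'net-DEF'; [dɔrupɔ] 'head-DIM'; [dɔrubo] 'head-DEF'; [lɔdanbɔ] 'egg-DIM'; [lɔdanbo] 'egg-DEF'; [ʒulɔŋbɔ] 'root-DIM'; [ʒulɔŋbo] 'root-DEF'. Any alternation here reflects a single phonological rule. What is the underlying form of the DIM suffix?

The DIM suffix surfaces as [-bɔ] and [-pɔ], depending on the final segment of the stem.
By contrast the DEF suffix keeps its initial [b] throughout — that segment must be underlying.
So the underlying form is /-pɔ/, and voiceless stops become voiced after a nasal.

/-pɔ/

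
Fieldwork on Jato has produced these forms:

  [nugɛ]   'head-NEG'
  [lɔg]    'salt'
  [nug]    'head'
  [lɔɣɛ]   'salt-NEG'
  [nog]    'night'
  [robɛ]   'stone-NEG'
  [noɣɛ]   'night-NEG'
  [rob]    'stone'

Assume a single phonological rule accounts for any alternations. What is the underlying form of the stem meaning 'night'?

The root 'night' surfaces as [nog] and [noɣɛ], with a stem-final [g] ~ [ɣ] alternation.
Compare 'head', with invariant [g] in [nug] and [nugɛ]: an analysis with underlying /g/ and a rule producing [ɣ] before the NEG suffix would wrongly predict alternation here too.
So /ɣ/ is underlying, and a rule of word-final hardening — voiced fricatives become stops word-finally — gives [g].

/noɣ/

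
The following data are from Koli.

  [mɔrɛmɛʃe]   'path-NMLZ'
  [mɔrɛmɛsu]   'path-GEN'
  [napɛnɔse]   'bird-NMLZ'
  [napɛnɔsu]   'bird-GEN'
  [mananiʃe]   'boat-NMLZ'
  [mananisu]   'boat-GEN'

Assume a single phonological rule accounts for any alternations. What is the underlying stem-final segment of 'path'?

In [mɔrɛmɛʃe] and [mɔrɛmɛsu] the final segment of 'path' alternates: [ʃ] ~ [s].
Compare 'bird', with invariant [s] in [napɛnɔse] and [napɛnɔsu]: an analysis with underlying /s/ and a rule producing [ʃ] before the NMLZ suffix would wrongly predict alternation here too.
The underlying segment must be /ʃ/; palato-alveolar /ʃ/ becomes [s] when no front vowel follows, yielding [s] there.

/ʃ/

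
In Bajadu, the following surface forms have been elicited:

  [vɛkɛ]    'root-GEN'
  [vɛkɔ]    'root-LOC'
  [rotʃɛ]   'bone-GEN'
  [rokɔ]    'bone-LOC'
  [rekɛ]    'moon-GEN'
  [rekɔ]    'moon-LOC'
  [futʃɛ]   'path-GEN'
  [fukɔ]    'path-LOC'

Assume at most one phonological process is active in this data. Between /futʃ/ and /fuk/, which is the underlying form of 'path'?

/futʃ/

The root 'path' surfaces as [futʃɛ] and [fukɔ], with a stem-final [tʃ] ~ [k] alternation.
But 'root' keeps [k] in both environments ([vɛkɛ], [vɛkɔ]), so there is no rule changing /k/ to [tʃ] before the GEN suffix.
Therefore /tʃ/ is basic and [k] is derived by depalatalization (palato-alveolar /tʃ/ becomes [k] when no front vowel follows).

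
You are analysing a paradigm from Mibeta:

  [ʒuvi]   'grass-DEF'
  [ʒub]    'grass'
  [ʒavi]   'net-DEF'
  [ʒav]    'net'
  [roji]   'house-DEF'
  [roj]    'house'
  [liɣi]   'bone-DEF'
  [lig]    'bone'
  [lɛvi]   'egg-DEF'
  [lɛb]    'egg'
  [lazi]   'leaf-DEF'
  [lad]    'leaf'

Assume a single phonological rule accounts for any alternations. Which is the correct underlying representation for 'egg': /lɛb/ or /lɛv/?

In [lɛvi] and [lɛb] the final segment of 'egg' alternates: [v] ~ [b].
The stem 'net' ([ʒavi], [ʒav]) shows [v] unchanged in both environments, so [v] cannot be basic with [b] derived in isolation.
The alternation reflects intervocalic spirantization: voiced stops become fricatives between vowels. /b/ is underlying.

/lɛb/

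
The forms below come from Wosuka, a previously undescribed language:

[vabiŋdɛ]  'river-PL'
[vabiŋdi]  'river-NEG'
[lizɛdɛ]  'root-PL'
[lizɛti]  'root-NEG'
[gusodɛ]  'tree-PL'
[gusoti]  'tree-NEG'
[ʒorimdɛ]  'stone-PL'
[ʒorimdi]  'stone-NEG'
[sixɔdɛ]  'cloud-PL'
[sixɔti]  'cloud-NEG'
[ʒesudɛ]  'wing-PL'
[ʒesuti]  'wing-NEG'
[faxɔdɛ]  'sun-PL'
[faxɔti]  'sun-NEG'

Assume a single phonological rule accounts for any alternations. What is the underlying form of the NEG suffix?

/-ti/

The NEG suffix surfaces as [-di] and [-ti], depending on the final segment of the stem.
By contrast the PL suffix keeps its initial [d] throughout — that segment must be underlying.
The NEG suffix is therefore /-ti/ underlyingly, with post-nasal voicing: voiceless stops become voiced after a nasal.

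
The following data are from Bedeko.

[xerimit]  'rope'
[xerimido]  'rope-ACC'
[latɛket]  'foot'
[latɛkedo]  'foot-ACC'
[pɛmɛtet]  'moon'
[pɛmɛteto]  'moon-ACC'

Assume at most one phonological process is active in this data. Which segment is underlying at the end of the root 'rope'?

/d/

In [xerimit] and [xerimido] the final segment of 'rope' alternates: [t] ~ [d].
The stem 'moon' ([pɛmɛtet], [pɛmɛteto]) shows [t] unchanged in both environments, so [t] cannot be basic with [d] derived before the ACC suffix.
The underlying segment must be /d/; voiced obstruents become voiceless word-finally, yielding [t] there.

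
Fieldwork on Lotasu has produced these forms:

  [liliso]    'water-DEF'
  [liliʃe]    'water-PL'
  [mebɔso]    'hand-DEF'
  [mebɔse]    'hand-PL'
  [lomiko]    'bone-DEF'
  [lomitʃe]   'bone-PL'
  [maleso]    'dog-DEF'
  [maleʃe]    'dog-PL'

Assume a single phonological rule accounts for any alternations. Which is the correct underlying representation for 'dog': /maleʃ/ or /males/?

The root 'dog' surfaces as [maleso] and [maleʃe], with a stem-final [s] ~ [ʃ] alternation.
But 'hand' keeps [s] in both environments ([mebɔso], [mebɔse]), so there is no rule changing /s/ to [ʃ] before the PL suffix.
The alternation reflects depalatalization: palato-alveolar /tʃ/ and /ʃ/ become [k] and [s] when no front vowel follows. /ʃ/ is underlying.

/maleʃ/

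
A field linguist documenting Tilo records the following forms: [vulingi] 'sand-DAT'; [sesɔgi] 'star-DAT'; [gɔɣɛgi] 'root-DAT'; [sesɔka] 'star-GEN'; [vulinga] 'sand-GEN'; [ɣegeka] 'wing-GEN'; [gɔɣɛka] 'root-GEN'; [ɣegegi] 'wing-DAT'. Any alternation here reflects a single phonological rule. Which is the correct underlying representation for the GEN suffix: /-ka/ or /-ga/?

/-ka/

The GEN suffix surfaces as [-ga] and [-ka], depending on the final segment of the stem.
The DAT suffix, which begins with [g], is invariant after every stem; so [g] is not altered by any rule here.
The GEN suffix is therefore /-ka/ underlyingly, with post-nasal voicing: voiceless stops become voiced after a nasal.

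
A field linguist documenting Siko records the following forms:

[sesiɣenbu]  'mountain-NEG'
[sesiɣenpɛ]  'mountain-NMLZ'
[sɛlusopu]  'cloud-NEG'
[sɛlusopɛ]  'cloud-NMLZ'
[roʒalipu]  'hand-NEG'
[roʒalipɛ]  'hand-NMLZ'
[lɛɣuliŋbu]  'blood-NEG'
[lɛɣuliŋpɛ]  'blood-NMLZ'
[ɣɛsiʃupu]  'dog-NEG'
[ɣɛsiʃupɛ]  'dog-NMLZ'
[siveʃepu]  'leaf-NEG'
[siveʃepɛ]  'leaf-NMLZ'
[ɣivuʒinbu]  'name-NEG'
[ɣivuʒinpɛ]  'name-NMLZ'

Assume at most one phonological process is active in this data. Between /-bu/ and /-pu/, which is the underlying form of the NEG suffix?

The NEG morpheme has two allomorphs, [-bu] and [-pu].
The NMLZ suffix, which begins with [p], is invariant after every stem; so [p] is not altered by any rule here.
So the underlying form is /-bu/, and voiced stops become voiceless after a vowel.

/-bu/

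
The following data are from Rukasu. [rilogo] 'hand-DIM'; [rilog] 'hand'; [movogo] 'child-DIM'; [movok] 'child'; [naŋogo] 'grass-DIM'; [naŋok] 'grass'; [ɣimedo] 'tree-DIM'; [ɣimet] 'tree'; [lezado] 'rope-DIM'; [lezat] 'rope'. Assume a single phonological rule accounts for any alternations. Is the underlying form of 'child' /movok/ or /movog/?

/movok/

In [movogo] and [movok] the final segment of 'child' alternates: [g] ~ [k].
The stem 'hand' ([rilogo], [rilog]) shows [g] unchanged in both environments, so [g] cannot be basic with [k] derived in isolation.
Therefore /k/ is basic and [g] is derived by intervocalic voicing (voiceless stops become voiced between vowels).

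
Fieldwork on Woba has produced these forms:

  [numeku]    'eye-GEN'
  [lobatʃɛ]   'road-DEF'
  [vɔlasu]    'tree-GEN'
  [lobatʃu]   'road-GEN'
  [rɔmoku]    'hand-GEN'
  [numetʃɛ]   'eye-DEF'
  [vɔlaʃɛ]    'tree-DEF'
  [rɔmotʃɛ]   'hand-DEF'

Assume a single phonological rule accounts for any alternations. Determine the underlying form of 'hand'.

/rɔmok/

'hand' shows [k] ~ [tʃ] at the end of the stem ([rɔmoku] vs [rɔmotʃɛ]).
But 'road' keeps [tʃ] in both environments ([lobatʃu], [lobatʃɛ]), so there is no rule changing /tʃ/ to [k] before the GEN suffix.
The underlying segment must be /k/; /k/ and /s/ become palato-alveolar [tʃ] and [ʃ] before a front vowel, yielding [tʃ] there.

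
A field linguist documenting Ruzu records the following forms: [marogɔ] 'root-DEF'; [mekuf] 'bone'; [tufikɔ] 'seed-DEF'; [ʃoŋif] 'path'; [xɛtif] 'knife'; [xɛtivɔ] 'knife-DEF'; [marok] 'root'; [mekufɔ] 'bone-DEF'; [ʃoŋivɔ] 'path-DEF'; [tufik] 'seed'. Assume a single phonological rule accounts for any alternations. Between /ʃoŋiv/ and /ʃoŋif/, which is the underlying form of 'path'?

The root 'path' surfaces as [ʃoŋivɔ] and [ʃoŋif], with a stem-final [v] ~ [f] alternation.
But 'bone' keeps [f] in both environments ([mekufɔ], [mekuf]), so there is no rule changing /f/ to [v] before the DEF suffix.
The alternation reflects word-final obstruent devoicing: voiced obstruents become voiceless word-finally. /v/ is underlying.

/ʃoŋiv/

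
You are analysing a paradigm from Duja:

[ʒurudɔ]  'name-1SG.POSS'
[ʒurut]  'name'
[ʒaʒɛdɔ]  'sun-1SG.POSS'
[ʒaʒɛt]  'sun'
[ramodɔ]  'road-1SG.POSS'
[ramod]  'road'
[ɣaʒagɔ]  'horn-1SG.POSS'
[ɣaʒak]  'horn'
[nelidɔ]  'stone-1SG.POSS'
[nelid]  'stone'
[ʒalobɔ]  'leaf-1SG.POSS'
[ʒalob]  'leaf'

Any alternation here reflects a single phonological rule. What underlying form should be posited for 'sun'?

The stem for 'sun' ends in [d] in [ʒaʒɛdɔ] but [t] in [ʒaʒɛt].
The stem 'stone' ([nelidɔ], [nelid]) shows [d] unchanged in both environments, so [d] cannot be basic with [t] derived in isolation.
The underlying segment must be /t/; voiceless stops become voiced between vowels, yielding [d] there.
So 'sun' = /ʒaʒɛt/.

/ʒaʒɛt/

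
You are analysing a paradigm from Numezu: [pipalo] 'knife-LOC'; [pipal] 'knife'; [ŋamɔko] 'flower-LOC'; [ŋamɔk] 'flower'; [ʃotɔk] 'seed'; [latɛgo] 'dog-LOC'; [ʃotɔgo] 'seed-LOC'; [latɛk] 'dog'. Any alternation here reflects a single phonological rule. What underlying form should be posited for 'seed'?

/ʃotɔg/

The root 'seed' surfaces as [ʃotɔk] and [ʃotɔgo], with a stem-final [k] ~ [g] alternation.
But 'flower' keeps [k] in both environments ([ŋamɔk], [ŋamɔko]), so there is no rule changing /k/ to [g] before the LOC suffix.
The alternation reflects word-final obstruent devoicing: voiced obstruents become voiceless word-finally. /g/ is underlying.
So 'seed' = /ʃotɔg/.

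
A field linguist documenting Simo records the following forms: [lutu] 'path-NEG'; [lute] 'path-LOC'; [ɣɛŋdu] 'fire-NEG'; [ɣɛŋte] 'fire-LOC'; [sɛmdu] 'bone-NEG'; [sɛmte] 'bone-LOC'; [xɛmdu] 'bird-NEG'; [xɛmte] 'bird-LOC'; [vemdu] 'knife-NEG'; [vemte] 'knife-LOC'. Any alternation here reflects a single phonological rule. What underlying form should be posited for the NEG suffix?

The NEG morpheme has two allomorphs, [-du] and [-tu].
By contrast the LOC suffix keeps its initial [t] throughout — that segment must be underlying.
The NEG suffix is therefore /-du/ underlyingly, with post-vocalic devoicing: voiced stops become voiceless after a vowel.

/-du/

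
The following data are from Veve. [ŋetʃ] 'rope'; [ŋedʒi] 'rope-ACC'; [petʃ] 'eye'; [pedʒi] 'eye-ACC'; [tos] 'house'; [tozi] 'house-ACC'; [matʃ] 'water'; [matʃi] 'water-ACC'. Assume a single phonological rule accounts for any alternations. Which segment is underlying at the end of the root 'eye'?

'eye' shows [tʃ] ~ [dʒ] at the end of the stem ([petʃ] vs [pedʒi]).
If /tʃ/ were underlying and a rule turned it into [dʒ] before the ACC suffix, 'water' would also alternate; but it has [tʃ] in both [matʃ] and [matʃi].
The alternation reflects word-final obstruent devoicing: voiced obstruents become voiceless word-finally. /dʒ/ is underlying.

/dʒ/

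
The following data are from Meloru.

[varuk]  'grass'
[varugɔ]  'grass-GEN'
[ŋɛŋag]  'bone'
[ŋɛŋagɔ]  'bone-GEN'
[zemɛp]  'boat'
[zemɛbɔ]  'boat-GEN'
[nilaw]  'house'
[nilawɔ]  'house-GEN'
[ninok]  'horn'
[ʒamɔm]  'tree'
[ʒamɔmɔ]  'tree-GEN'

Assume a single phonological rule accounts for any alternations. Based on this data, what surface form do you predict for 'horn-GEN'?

[ninogɔ]

The stem for 'grass' ends in [k] in [varuk] but [g] in [varugɔ].
Compare 'bone', with invariant [g] in [ŋɛŋag] and [ŋɛŋagɔ]: an analysis with underlying /g/ and a rule producing [k] in isolation would wrongly predict alternation here too.
The alternation reflects intervocalic voicing: voiceless stops become voiced between vowels. /k/ is underlying.
The one attested form of 'horn', [ninok], shows underlying /ninok/. Applying the same rule between vowels gives [ninogɔ].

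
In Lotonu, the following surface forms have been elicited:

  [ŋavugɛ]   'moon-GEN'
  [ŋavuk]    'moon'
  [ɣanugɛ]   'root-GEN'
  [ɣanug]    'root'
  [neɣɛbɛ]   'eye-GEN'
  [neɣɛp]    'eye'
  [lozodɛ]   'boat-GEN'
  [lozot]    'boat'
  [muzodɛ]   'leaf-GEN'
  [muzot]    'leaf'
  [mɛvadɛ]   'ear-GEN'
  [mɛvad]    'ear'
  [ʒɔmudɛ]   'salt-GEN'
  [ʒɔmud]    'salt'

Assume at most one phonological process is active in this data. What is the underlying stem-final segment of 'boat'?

'boat' shows [d] ~ [t] at the end of the stem ([lozodɛ] vs [lozot]).
If /d/ were underlying and a rule turned it into [t] in isolation, 'salt' would also alternate; but it has [d] in both [ʒɔmudɛ] and [ʒɔmud].
The alternation reflects intervocalic voicing: voiceless stops become voiced between vowels. /t/ is underlying.

/t/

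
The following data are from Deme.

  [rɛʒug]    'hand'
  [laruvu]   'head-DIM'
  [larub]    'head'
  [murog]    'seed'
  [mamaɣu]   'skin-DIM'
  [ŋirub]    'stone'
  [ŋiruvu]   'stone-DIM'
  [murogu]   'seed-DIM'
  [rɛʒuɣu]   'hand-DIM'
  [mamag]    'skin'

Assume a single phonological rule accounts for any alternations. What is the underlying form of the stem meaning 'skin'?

/mamaɣ/

The stem for 'skin' ends in [ɣ] in [mamaɣu] but [g] in [mamag].
Compare 'seed', with invariant [g] in [murogu] and [murog]: an analysis with underlying /g/ and a rule producing [ɣ] before the DIM suffix would wrongly predict alternation here too.
Therefore /ɣ/ is basic and [g] is derived by word-final hardening (voiced fricatives become stops word-finally).
The underlying form of 'skin' is therefore /mamaɣ/.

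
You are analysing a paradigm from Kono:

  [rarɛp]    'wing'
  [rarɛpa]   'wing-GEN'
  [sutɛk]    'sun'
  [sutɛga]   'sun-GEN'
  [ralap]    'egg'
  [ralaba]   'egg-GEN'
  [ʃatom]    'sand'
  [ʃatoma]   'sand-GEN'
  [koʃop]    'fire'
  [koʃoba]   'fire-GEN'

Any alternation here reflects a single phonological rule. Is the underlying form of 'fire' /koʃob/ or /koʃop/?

The stem for 'fire' ends in [p] in [koʃop] but [b] in [koʃoba].
If /p/ were underlying and a rule turned it into [b] before the GEN suffix, 'wing' would also alternate; but it has [p] in both [rarɛp] and [rarɛpa].
The underlying segment must be /b/; voiced obstruents become voiceless word-finally, yielding [p] there.

/koʃob/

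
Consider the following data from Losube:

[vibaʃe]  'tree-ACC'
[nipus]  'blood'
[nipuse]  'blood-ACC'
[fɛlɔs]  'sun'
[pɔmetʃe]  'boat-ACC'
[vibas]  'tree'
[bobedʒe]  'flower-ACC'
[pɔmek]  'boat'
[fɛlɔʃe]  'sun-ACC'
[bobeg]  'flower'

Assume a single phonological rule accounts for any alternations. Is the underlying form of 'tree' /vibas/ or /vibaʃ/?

/vibaʃ/

'tree' shows [s] ~ [ʃ] at the end of the stem ([vibas] vs [vibaʃe]).
But 'blood' keeps [s] in both environments ([nipus], [nipuse]), so there is no rule changing /s/ to [ʃ] before the ACC suffix.
Therefore /ʃ/ is basic and [s] is derived by depalatalization (palato-alveolar /tʃ/, /dʒ/ and /ʃ/ become [k], [g] and [s] when no front vowel follows).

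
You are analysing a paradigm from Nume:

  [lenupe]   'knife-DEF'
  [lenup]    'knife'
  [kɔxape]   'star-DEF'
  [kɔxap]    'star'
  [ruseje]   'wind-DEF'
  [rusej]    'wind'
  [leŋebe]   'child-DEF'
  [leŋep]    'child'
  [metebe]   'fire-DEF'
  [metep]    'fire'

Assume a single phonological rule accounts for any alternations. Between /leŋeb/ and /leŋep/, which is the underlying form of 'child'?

/leŋeb/

'child' shows [b] ~ [p] at the end of the stem ([leŋebe] vs [leŋep]).
Compare 'star', with invariant [p] in [kɔxape] and [kɔxap]: an analysis with underlying /p/ and a rule producing [b] before the DEF suffix would wrongly predict alternation here too.
The alternation reflects word-final obstruent devoicing: voiced obstruents become voiceless word-finally. /b/ is underlying.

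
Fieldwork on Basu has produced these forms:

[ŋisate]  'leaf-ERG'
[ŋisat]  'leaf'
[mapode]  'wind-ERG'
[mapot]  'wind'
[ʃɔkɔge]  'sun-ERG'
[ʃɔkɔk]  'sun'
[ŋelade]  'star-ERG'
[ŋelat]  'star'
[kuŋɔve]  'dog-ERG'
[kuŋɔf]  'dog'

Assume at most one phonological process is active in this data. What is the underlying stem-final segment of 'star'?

/d/

'star' shows [d] ~ [t] at the end of the stem ([ŋelade] vs [ŋelat]).
If /t/ were underlying and a rule turned it into [d] before the ERG suffix, 'leaf' would also alternate; but it has [t] in both [ŋisate] and [ŋisat].
The alternation reflects word-final obstruent devoicing: voiced obstruents become voiceless word-finally. /d/ is underlying.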